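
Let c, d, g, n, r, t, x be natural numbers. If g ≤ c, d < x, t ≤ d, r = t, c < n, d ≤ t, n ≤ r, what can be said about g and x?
g < x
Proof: Since g ≤ c and c < n, g < n. r = t and n ≤ r, so n ≤ t. g < n, so g < t. From d ≤ t and t ≤ d, d = t. From d < x, t < x. g < t, so g < x.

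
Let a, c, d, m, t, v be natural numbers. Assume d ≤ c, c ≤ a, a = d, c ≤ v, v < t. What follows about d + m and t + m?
d + m < t + m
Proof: Since a = d and c ≤ a, c ≤ d. Since d ≤ c, c = d. c ≤ v and v < t, thus c < t. Since c = d, d < t. Then d + m < t + m.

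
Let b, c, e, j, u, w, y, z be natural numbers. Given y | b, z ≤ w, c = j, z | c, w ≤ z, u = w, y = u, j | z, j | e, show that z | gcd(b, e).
w ≤ z and z ≤ w, thus w = z. y = u and u = w, so y = w. Because y | b, w | b. w = z, so z | b. c = j and z | c, hence z | j. Since j | z, j = z. Since j | e, z | e. Because z | b, z | gcd(b, e).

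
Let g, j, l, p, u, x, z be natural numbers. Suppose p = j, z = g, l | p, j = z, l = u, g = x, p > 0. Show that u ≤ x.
Because z = g and g = x, z = x. From l | p and p > 0, l ≤ p. Since p = j, l ≤ j. Since j = z, l ≤ z. z = x, so l ≤ x. From l = u, u ≤ x.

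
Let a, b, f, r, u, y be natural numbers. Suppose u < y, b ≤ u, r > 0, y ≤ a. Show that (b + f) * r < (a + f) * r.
From b ≤ u and u < y, b < y. Since y ≤ a, b < a. Then b + f < a + f. r > 0, so (b + f) * r < (a + f) * r.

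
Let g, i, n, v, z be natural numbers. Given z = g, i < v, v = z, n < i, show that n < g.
v = z and i < v, thus i < z. n < i, so n < z. z = g, so n < g.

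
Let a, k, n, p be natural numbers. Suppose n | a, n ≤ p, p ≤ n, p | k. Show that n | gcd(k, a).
p ≤ n and n ≤ p, thus p = n. Since p | k, n | k. Since n | a, n | gcd(k, a).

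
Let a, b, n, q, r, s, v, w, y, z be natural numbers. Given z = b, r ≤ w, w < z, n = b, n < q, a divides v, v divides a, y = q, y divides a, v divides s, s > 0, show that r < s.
r ≤ w and w < z, so r < z. From z = b, r < b. n = b and n < q, therefore b < q. r < b, so r < q. a divides v and v divides a, therefore a = v. y = q and y divides a, hence q divides a. a = v, so q divides v. v divides s, so q divides s. Since s > 0, q ≤ s. Since r < q, r < s.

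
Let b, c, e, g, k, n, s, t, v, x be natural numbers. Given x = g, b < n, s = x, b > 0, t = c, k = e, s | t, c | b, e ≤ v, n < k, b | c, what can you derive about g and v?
g < v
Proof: Because s = x and x = g, s = g. c | b and b | c, hence c = b. t = c and s | t, hence s | c. c = b, so s | b. b > 0, so s ≤ b. k = e and n < k, hence n < e. b < n, so b < e. s ≤ b, so s < e. e ≤ v, so s < v. s = g, so g < v.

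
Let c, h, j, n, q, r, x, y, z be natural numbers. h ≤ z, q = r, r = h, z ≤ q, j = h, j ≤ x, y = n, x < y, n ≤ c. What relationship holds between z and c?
z < c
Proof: Because q = r and r = h, q = h. From z ≤ q, z ≤ h. Since h ≤ z, h = z. y = n and x < y, therefore x < n. Since j ≤ x, j < n. n ≤ c, so j < c. j = h, so h < c. h = z, so z < c.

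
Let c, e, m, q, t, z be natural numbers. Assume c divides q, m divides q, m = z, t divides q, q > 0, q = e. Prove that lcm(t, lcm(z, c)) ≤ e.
From m = z and m divides q, z divides q. Since c divides q, lcm(z, c) divides q. Since t divides q, lcm(t, lcm(z, c)) divides q. Since q > 0, lcm(t, lcm(z, c)) ≤ q. Since q = e, lcm(t, lcm(z, c)) ≤ e.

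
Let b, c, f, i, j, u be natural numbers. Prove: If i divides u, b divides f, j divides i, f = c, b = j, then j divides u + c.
j divides i and i divides u, therefore j divides u. Since b = j and b divides f, j divides f. Because f = c, j divides c. Since j divides u, j divides u + c.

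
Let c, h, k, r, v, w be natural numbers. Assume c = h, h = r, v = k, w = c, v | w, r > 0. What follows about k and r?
k ≤ r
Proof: c = h and h = r, thus c = r. w = c and v | w, so v | c. v = k, so k | c. c = r, so k | r. Because r > 0, k ≤ r.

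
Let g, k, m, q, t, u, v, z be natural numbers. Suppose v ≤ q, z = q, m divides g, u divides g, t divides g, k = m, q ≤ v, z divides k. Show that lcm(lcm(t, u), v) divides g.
t divides g and u divides g, so lcm(t, u) divides g. q ≤ v and v ≤ q, thus q = v. z = q, so z = v. k = m and z divides k, therefore z divides m. From m divides g, z divides g. Because z = v, v divides g. lcm(t, u) divides g, so lcm(lcm(t, u), v) divides g.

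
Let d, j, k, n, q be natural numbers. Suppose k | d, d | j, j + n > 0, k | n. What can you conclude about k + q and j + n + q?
k + q ≤ j + n + q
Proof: k | d and d | j, so k | j. From k | n, k | j + n. Since j + n > 0, k ≤ j + n. Then k + q ≤ j + n + q.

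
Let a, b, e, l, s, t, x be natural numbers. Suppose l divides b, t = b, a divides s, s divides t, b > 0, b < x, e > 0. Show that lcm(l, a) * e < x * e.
Because a divides s and s divides t, a divides t. Since t = b, a divides b. Since l divides b, lcm(l, a) divides b. b > 0, so lcm(l, a) ≤ b. b < x, so lcm(l, a) < x. From e > 0, by multiplying by a positive, lcm(l, a) * e < x * e.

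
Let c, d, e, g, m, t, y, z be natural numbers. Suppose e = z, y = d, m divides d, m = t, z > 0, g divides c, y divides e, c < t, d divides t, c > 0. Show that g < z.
Since g divides c and c > 0, g ≤ c. m = t and m divides d, so t divides d. Since d divides t, t = d. Because c < t, c < d. Since g ≤ c, g < d. y = d and y divides e, so d divides e. Since e = z, d divides z. Because z > 0, d ≤ z. g < d, so g < z.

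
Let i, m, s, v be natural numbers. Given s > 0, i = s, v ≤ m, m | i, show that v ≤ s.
i = s and m | i, therefore m | s. From s > 0, m ≤ s. Because v ≤ m, v ≤ s.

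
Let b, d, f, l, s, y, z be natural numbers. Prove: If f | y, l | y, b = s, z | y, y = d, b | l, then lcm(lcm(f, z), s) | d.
f | y and z | y, therefore lcm(f, z) | y. From b | l and l | y, b | y. b = s, so s | y. lcm(f, z) | y, so lcm(lcm(f, z), s) | y. y = d, so lcm(lcm(f, z), s) | d.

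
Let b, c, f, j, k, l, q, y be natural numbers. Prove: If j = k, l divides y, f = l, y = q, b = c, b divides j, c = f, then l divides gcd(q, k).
y = q and l divides y, hence l divides q. b = c and c = f, therefore b = f. Since f = l, b = l. Since j = k and b divides j, b divides k. Since b = l, l divides k. l divides q, so l divides gcd(q, k).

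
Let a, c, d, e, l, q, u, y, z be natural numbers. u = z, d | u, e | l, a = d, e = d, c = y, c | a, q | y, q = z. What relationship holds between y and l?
y | l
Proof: Since u = z and d | u, d | z. Since q = z and q | y, z | y. Since d | z, d | y. c = y and c | a, therefore y | a. Since a = d, y | d. d | y, so d = y. e = d, so e = y. From e | l, y | l.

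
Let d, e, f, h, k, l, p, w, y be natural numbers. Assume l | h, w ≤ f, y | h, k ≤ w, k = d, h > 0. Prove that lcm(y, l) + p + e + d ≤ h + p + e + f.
Because y | h and l | h, lcm(y, l) | h. Since h > 0, lcm(y, l) ≤ h. Then lcm(y, l) + p ≤ h + p. Then lcm(y, l) + p + e ≤ h + p + e. k ≤ w and w ≤ f, thus k ≤ f. Since k = d, d ≤ f. Since lcm(y, l) + p + e ≤ h + p + e, lcm(y, l) + p + e + d ≤ h + p + e + f.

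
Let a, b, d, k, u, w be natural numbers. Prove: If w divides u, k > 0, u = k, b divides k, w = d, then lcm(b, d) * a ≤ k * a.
u = k and w divides u, therefore w divides k. w = d, so d divides k. b divides k, so lcm(b, d) divides k. k > 0, so lcm(b, d) ≤ k. By multiplying by a non-negative, lcm(b, d) * a ≤ k * a.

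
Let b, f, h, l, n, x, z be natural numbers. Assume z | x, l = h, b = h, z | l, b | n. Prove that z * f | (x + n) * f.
Since l = h and z | l, z | h. b = h and b | n, so h | n. Since z | h, z | n. Since z | x, z | x + n. Then z * f | (x + n) * f.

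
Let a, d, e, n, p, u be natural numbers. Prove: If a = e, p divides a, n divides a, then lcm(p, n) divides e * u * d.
p divides a and n divides a, hence lcm(p, n) divides a. a = e, so lcm(p, n) divides e. Then lcm(p, n) divides e * u. Then lcm(p, n) divides e * u * d.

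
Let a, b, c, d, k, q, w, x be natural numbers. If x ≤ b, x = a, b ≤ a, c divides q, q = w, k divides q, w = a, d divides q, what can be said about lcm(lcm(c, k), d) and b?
lcm(lcm(c, k), d) divides b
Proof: Because q = w and w = a, q = a. From x = a and x ≤ b, a ≤ b. Since b ≤ a, a = b. q = a, so q = b. c divides q and k divides q, thus lcm(c, k) divides q. d divides q, so lcm(lcm(c, k), d) divides q. q = b, so lcm(lcm(c, k), d) divides b.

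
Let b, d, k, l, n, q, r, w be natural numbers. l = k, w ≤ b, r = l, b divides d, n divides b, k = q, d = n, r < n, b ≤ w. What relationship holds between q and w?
q < w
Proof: r = l and l = k, therefore r = k. k = q, so r = q. b ≤ w and w ≤ b, so b = w. d = n and b divides d, hence b divides n. From n divides b, n = b. Since r < n, r < b. Since b = w, r < w. Since r = q, q < w.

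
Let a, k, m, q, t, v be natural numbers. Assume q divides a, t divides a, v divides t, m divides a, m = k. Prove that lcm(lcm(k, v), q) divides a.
m = k and m divides a, thus k divides a. Because v divides t and t divides a, v divides a. Since k divides a, lcm(k, v) divides a. q divides a, so lcm(lcm(k, v), q) divides a.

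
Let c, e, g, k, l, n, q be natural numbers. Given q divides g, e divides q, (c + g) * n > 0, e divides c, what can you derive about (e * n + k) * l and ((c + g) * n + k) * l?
(e * n + k) * l ≤ ((c + g) * n + k) * l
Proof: Since e divides q and q divides g, e divides g. e divides c, so e divides c + g. Then e * n divides (c + g) * n. Since (c + g) * n > 0, e * n ≤ (c + g) * n. Then e * n + k ≤ (c + g) * n + k. By multiplying by a non-negative, (e * n + k) * l ≤ ((c + g) * n + k) * l.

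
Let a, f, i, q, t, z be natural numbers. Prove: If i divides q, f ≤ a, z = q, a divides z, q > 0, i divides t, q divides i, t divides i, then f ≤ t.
q divides i and i divides q, thus q = i. Since i divides t and t divides i, i = t. q = i, so q = t. z = q and a divides z, so a divides q. q > 0, so a ≤ q. f ≤ a, so f ≤ q. Since q = t, f ≤ t.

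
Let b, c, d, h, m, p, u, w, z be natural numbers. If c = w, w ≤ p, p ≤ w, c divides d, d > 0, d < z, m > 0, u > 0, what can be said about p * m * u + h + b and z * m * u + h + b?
p * m * u + h + b < z * m * u + h + b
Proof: w ≤ p and p ≤ w, thus w = p. c = w, so c = p. Since c divides d and d > 0, c ≤ d. Since c = p, p ≤ d. Since d < z, p < z. Since m > 0, by multiplying by a positive, p * m < z * m. Because u > 0, by multiplying by a positive, p * m * u < z * m * u. Then p * m * u + h < z * m * u + h. Then p * m * u + h + b < z * m * u + h + b.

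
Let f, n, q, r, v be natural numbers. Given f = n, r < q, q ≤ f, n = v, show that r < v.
f = n and n = v, therefore f = v. r < q and q ≤ f, hence r < f. Because f = v, r < v.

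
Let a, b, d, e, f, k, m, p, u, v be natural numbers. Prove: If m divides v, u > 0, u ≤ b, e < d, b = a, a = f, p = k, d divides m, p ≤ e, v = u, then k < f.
p = k and p ≤ e, thus k ≤ e. b = a and a = f, thus b = f. v = u and m divides v, thus m divides u. Since d divides m, d divides u. Since u > 0, d ≤ u. Because e < d, e < u. u ≤ b, so e < b. Since b = f, e < f. Since k ≤ e, k < f.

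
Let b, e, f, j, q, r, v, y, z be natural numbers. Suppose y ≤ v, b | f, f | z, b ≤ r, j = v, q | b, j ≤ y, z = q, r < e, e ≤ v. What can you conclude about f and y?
f < y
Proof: Since z = q and f | z, f | q. q | b, so f | b. b | f, so b = f. Because j = v and j ≤ y, v ≤ y. Since y ≤ v, v = y. Since b ≤ r and r < e, b < e. Since e ≤ v, b < v. v = y, so b < y. Since b = f, f < y.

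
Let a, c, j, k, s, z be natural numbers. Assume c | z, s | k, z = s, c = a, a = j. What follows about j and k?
j | k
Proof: c = a and c | z, so a | z. z = s, so a | s. s | k, so a | k. a = j, so j | k.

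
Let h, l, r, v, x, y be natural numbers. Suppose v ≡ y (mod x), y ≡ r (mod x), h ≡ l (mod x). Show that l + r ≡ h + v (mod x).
v ≡ y (mod x) and y ≡ r (mod x), therefore v ≡ r (mod x). h ≡ l (mod x), so h + v ≡ l + r (mod x). Then l + r ≡ h + v (mod x).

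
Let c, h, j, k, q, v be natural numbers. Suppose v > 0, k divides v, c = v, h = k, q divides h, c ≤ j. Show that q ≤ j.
Because h = k and q divides h, q divides k. Since k divides v, q divides v. Since v > 0, q ≤ v. c = v and c ≤ j, therefore v ≤ j. Since q ≤ v, q ≤ j.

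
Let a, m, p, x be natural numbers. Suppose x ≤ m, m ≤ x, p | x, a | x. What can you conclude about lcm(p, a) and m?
lcm(p, a) | m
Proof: Since x ≤ m and m ≤ x, x = m. Since p | x and a | x, lcm(p, a) | x. x = m, so lcm(p, a) | m.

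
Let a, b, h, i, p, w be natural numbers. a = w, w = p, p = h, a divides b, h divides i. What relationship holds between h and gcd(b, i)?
h divides gcd(b, i)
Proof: a = w and w = p, therefore a = p. a divides b, so p divides b. p = h, so h divides b. h divides i, so h divides gcd(b, i).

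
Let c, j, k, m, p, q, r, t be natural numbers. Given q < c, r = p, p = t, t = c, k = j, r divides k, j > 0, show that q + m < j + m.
p = t and t = c, thus p = c. r = p, so r = c. k = j and r divides k, hence r divides j. Since r = c, c divides j. j > 0, so c ≤ j. Since q < c, q < j. Then q + m < j + m.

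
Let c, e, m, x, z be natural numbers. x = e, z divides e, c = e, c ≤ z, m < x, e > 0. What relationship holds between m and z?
m < z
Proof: Because c = e and c ≤ z, e ≤ z. Since z divides e and e > 0, z ≤ e. Since e ≤ z, e = z. x = e, so x = z. Since m < x, m < z.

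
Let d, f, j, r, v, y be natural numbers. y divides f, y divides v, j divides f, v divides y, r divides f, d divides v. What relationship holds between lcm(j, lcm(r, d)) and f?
lcm(j, lcm(r, d)) divides f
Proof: Because y divides v and v divides y, y = v. y divides f, so v divides f. Since d divides v, d divides f. Since r divides f, lcm(r, d) divides f. Since j divides f, lcm(j, lcm(r, d)) divides f.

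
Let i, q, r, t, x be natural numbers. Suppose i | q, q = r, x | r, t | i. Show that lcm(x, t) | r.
q = r and i | q, thus i | r. Since t | i, t | r. x | r, so lcm(x, t) | r.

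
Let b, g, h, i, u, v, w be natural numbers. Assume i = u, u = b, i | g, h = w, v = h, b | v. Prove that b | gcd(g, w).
From i = u and u = b, i = b. Since i | g, b | g. v = h and b | v, so b | h. Because h = w, b | w. Since b | g, b | gcd(g, w).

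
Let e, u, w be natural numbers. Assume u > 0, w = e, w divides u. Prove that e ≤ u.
w divides u and u > 0, thus w ≤ u. Since w = e, e ≤ u.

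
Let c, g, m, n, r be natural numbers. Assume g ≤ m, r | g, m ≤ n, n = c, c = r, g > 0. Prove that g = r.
From n = c and c = r, n = r. Since g ≤ m and m ≤ n, g ≤ n. Since n = r, g ≤ r. r | g and g > 0, hence r ≤ g. g ≤ r, so g = r.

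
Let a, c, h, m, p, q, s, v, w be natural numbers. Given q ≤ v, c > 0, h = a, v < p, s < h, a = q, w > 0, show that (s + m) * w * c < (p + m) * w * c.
h = a and a = q, therefore h = q. Because s < h, s < q. q ≤ v and v < p, thus q < p. Since s < q, s < p. Then s + m < p + m. From w > 0, (s + m) * w < (p + m) * w. c > 0, so (s + m) * w * c < (p + m) * w * c.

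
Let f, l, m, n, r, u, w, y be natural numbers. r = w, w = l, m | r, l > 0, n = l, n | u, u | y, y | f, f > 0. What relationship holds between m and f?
m ≤ f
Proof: From r = w and w = l, r = l. m | r, so m | l. From l > 0, m ≤ l. n | u and u | y, so n | y. Since n = l, l | y. y | f, so l | f. f > 0, so l ≤ f. Since m ≤ l, m ≤ f.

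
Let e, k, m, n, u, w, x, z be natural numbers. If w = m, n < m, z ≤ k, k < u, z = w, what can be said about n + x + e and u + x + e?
n + x + e < u + x + e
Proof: From z = w and w = m, z = m. Since z ≤ k and k < u, z < u. z = m, so m < u. n < m, so n < u. Then n + x < u + x. Then n + x + e < u + x + e.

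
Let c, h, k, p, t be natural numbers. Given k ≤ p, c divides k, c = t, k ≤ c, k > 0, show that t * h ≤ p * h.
c divides k and k > 0, thus c ≤ k. Since k ≤ c, k = c. c = t, so k = t. From k ≤ p, t ≤ p. By multiplying by a non-negative, t * h ≤ p * h.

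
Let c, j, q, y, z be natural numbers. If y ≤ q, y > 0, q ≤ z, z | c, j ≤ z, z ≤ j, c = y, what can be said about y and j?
y = j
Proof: Because y ≤ q and q ≤ z, y ≤ z. From c = y and z | c, z | y. Since y > 0, z ≤ y. Since y ≤ z, y = z. Because z ≤ j and j ≤ z, z = j. y = z, so y = j.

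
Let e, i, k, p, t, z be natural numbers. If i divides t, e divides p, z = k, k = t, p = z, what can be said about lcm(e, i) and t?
lcm(e, i) divides t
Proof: p = z and z = k, hence p = k. k = t, so p = t. Since e divides p, e divides t. Since i divides t, lcm(e, i) divides t.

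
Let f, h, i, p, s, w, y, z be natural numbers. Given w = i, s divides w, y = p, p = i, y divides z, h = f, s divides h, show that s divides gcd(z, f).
w = i and s divides w, so s divides i. y = p and p = i, hence y = i. y divides z, so i divides z. s divides i, so s divides z. From h = f and s divides h, s divides f. Since s divides z, s divides gcd(z, f).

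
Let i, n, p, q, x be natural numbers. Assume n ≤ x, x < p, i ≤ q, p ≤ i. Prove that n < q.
x < p and p ≤ i, hence x < i. Since n ≤ x, n < i. From i ≤ q, n < q.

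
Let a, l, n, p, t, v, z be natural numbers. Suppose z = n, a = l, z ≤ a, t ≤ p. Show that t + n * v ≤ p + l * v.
a = l and z ≤ a, hence z ≤ l. Since z = n, n ≤ l. By multiplying by a non-negative, n * v ≤ l * v. t ≤ p, so t + n * v ≤ p + l * v.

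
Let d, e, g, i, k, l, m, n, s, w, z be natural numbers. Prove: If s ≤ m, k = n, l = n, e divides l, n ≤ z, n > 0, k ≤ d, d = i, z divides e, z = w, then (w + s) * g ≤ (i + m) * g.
From l = n and e divides l, e divides n. Since z divides e, z divides n. Since n > 0, z ≤ n. n ≤ z, so n = z. Since z = w, n = w. k = n and k ≤ d, hence n ≤ d. Since n = w, w ≤ d. From d = i, w ≤ i. Since s ≤ m, w + s ≤ i + m. By multiplying by a non-negative, (w + s) * g ≤ (i + m) * g.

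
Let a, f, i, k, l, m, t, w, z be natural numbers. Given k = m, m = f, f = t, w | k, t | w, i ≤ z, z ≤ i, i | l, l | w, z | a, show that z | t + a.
k = m and m = f, so k = f. f = t, so k = t. Since w | k, w | t. t | w, so w = t. Since i ≤ z and z ≤ i, i = z. Since i | l, z | l. Since l | w, z | w. From w = t, z | t. Since z | a, z | t + a.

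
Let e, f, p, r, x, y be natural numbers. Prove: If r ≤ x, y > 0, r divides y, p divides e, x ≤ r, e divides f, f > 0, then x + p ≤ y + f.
From r ≤ x and x ≤ r, r = x. r divides y and y > 0, thus r ≤ y. Because r = x, x ≤ y. Because p divides e and e divides f, p divides f. f > 0, so p ≤ f. x ≤ y, so x + p ≤ y + f.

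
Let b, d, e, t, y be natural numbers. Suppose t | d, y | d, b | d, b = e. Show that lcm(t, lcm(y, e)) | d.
Since b = e and b | d, e | d. y | d, so lcm(y, e) | d. Since t | d, lcm(t, lcm(y, e)) | d.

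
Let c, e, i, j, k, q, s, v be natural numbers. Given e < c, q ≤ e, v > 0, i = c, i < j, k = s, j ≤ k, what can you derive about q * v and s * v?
q * v < s * v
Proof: i < j and j ≤ k, so i < k. k = s, so i < s. i = c, so c < s. From e < c, e < s. Since q ≤ e, q < s. Since v > 0, q * v < s * v.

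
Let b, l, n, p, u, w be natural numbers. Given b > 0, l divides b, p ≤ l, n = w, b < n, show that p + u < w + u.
From l divides b and b > 0, l ≤ b. n = w and b < n, so b < w. Since l ≤ b, l < w. Because p ≤ l, p < w. Then p + u < w + u.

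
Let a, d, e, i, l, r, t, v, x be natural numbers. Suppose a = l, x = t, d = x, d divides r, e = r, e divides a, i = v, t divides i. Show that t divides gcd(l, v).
e = r and e divides a, hence r divides a. d divides r, so d divides a. Because d = x, x divides a. Since x = t, t divides a. Since a = l, t divides l. From i = v and t divides i, t divides v. Since t divides l, t divides gcd(l, v).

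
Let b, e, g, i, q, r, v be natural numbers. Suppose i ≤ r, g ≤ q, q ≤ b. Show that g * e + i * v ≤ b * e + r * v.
g ≤ q and q ≤ b, hence g ≤ b. By multiplying by a non-negative, g * e ≤ b * e. i ≤ r. By multiplying by a non-negative, i * v ≤ r * v. Because g * e ≤ b * e, g * e + i * v ≤ b * e + r * v.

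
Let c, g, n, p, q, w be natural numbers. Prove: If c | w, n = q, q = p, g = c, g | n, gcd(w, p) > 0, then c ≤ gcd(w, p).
n = q and q = p, therefore n = p. g = c and g | n, hence c | n. n = p, so c | p. c | w, so c | gcd(w, p). gcd(w, p) > 0, so c ≤ gcd(w, p).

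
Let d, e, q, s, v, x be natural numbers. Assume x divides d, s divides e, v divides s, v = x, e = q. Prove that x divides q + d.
Because v = x and v divides s, x divides s. e = q and s divides e, therefore s divides q. x divides s, so x divides q. x divides d, so x divides q + d.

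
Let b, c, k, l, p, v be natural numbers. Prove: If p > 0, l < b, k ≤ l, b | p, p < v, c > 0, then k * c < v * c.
b | p and p > 0, hence b ≤ p. Since l < b, l < p. Because p < v, l < v. k ≤ l, so k < v. c > 0, so k * c < v * c.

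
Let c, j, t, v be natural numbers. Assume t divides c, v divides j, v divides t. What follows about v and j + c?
v divides j + c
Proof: From v divides t and t divides c, v divides c. v divides j, so v divides j + c.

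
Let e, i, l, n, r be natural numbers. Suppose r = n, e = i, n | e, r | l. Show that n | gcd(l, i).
r = n and r | l, therefore n | l. Since e = i and n | e, n | i. n | l, so n | gcd(l, i).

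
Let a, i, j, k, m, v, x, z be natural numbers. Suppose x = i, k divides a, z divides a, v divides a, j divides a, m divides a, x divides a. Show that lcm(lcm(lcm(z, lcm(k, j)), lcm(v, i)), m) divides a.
From k divides a and j divides a, lcm(k, j) divides a. z divides a, so lcm(z, lcm(k, j)) divides a. x = i and x divides a, hence i divides a. Since v divides a, lcm(v, i) divides a. lcm(z, lcm(k, j)) divides a, so lcm(lcm(z, lcm(k, j)), lcm(v, i)) divides a. m divides a, so lcm(lcm(lcm(z, lcm(k, j)), lcm(v, i)), m) divides a.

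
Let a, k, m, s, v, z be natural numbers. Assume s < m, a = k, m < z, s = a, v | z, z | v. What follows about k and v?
k < v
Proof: z | v and v | z, so z = v. Since s < m and m < z, s < z. s = a, so a < z. Since z = v, a < v. Since a = k, k < v.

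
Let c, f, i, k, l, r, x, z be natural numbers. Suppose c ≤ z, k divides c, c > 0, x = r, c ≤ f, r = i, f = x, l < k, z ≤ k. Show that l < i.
f = x and x = r, thus f = r. Since r = i, f = i. c ≤ z and z ≤ k, thus c ≤ k. Because k divides c and c > 0, k ≤ c. Since c ≤ k, c = k. c ≤ f, so k ≤ f. f = i, so k ≤ i. Since l < k, l < i.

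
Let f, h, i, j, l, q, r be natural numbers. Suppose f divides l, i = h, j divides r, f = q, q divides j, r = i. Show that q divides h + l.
Because r = i and i = h, r = h. Since q divides j and j divides r, q divides r. Since r = h, q divides h. f = q and f divides l, therefore q divides l. Since q divides h, q divides h + l.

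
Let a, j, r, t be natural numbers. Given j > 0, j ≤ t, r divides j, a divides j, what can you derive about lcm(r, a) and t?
lcm(r, a) ≤ t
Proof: r divides j and a divides j, so lcm(r, a) divides j. j > 0, so lcm(r, a) ≤ j. j ≤ t, so lcm(r, a) ≤ t.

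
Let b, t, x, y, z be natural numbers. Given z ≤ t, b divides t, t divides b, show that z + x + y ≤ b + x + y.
t divides b and b divides t, therefore t = b. Since z ≤ t, z ≤ b. Then z + x ≤ b + x. Then z + x + y ≤ b + x + y.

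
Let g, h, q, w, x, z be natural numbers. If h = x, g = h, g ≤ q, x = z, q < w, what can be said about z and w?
z < w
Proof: Since g = h and h = x, g = x. x = z, so g = z. Since g ≤ q and q < w, g < w. Since g = z, z < w.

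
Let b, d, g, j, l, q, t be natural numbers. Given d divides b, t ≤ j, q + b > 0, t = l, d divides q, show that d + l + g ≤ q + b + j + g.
d divides q and d divides b, so d divides q + b. Since q + b > 0, d ≤ q + b. t = l and t ≤ j, thus l ≤ j. Then l + g ≤ j + g. d ≤ q + b, so d + l + g ≤ q + b + j + g.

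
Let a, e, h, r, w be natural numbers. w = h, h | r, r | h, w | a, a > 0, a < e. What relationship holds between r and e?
r < e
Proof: Since h | r and r | h, h = r. w = h, so w = r. w | a and a > 0, therefore w ≤ a. a < e, so w < e. w = r, so r < e.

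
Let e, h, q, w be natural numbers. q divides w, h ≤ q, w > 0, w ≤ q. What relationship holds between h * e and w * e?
h * e ≤ w * e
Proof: Since q divides w and w > 0, q ≤ w. Since w ≤ q, q = w. h ≤ q, so h ≤ w. By multiplying by a non-negative, h * e ≤ w * e.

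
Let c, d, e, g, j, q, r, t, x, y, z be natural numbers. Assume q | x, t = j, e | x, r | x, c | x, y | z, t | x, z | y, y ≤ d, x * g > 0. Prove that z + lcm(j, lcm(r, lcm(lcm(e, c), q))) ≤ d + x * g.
y | z and z | y, so y = z. y ≤ d, so z ≤ d. t = j and t | x, thus j | x. e | x and c | x, thus lcm(e, c) | x. Since q | x, lcm(lcm(e, c), q) | x. r | x, so lcm(r, lcm(lcm(e, c), q)) | x. From j | x, lcm(j, lcm(r, lcm(lcm(e, c), q))) | x. Then lcm(j, lcm(r, lcm(lcm(e, c), q))) | x * g. x * g > 0, so lcm(j, lcm(r, lcm(lcm(e, c), q))) ≤ x * g. Since z ≤ d, z + lcm(j, lcm(r, lcm(lcm(e, c), q))) ≤ d + x * g.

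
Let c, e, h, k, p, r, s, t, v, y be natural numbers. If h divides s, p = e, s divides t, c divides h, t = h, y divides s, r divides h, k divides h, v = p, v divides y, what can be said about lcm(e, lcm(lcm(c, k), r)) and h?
lcm(e, lcm(lcm(c, k), r)) divides h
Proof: Since t = h and s divides t, s divides h. h divides s, so s = h. y divides s, so y divides h. Since v divides y, v divides h. From v = p, p divides h. From p = e, e divides h. c divides h and k divides h, so lcm(c, k) divides h. r divides h, so lcm(lcm(c, k), r) divides h. e divides h, so lcm(e, lcm(lcm(c, k), r)) divides h.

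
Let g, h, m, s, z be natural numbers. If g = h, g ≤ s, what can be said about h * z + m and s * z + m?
h * z + m ≤ s * z + m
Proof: g = h and g ≤ s, therefore h ≤ s. By multiplying by a non-negative, h * z ≤ s * z. Then h * z + m ≤ s * z + m.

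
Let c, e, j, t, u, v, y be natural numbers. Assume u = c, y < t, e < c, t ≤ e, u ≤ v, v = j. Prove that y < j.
From t ≤ e and e < c, t < c. Since y < t, y < c. u = c and u ≤ v, thus c ≤ v. Since v = j, c ≤ j. Since y < c, y < j.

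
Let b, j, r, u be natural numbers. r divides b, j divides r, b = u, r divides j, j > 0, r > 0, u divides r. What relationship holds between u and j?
u = j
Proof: b = u and r divides b, so r divides u. u divides r, so u = r. Since r divides j and j > 0, r ≤ j. Because j divides r and r > 0, j ≤ r. Since r ≤ j, r = j. u = r, so u = j.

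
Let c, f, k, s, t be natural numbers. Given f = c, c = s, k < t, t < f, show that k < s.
f = c and c = s, so f = s. k < t and t < f, hence k < f. Since f = s, k < s.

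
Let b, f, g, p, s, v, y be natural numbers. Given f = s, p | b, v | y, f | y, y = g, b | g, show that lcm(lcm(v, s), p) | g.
f = s and f | y, so s | y. v | y, so lcm(v, s) | y. y = g, so lcm(v, s) | g. p | b and b | g, hence p | g. Since lcm(v, s) | g, lcm(lcm(v, s), p) | g.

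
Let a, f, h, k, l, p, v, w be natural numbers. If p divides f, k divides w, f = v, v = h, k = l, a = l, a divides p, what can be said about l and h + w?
l divides h + w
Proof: f = v and p divides f, thus p divides v. v = h, so p divides h. Because a divides p, a divides h. a = l, so l divides h. k = l and k divides w, therefore l divides w. Since l divides h, l divides h + w.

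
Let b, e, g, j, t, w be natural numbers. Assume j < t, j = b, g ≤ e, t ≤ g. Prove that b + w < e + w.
Since j = b and j < t, b < t. t ≤ g and g ≤ e, hence t ≤ e. Since b < t, b < e. Then b + w < e + w.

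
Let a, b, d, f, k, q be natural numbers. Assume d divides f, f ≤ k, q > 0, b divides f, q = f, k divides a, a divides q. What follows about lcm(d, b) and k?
lcm(d, b) divides k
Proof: Since k divides a and a divides q, k divides q. q > 0, so k ≤ q. q = f, so k ≤ f. f ≤ k, so f = k. d divides f and b divides f, thus lcm(d, b) divides f. f = k, so lcm(d, b) divides k.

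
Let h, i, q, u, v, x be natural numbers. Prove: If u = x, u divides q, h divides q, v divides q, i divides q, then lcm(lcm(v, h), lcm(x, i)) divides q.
Since v divides q and h divides q, lcm(v, h) divides q. Since u = x and u divides q, x divides q. Since i divides q, lcm(x, i) divides q. lcm(v, h) divides q, so lcm(lcm(v, h), lcm(x, i)) divides q.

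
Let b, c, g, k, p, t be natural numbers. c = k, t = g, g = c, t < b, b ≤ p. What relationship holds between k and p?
k < p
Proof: Since t = g and g = c, t = c. t < b and b ≤ p, so t < p. t = c, so c < p. c = k, so k < p.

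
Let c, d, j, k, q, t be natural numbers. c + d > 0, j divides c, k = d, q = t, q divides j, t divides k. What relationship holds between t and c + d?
t ≤ c + d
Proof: Because q divides j and j divides c, q divides c. Since q = t, t divides c. k = d and t divides k, so t divides d. t divides c, so t divides c + d. Since c + d > 0, t ≤ c + d.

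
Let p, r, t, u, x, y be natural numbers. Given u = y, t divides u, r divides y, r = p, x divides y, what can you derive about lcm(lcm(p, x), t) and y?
lcm(lcm(p, x), t) divides y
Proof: r = p and r divides y, so p divides y. Since x divides y, lcm(p, x) divides y. u = y and t divides u, so t divides y. lcm(p, x) divides y, so lcm(lcm(p, x), t) divides y.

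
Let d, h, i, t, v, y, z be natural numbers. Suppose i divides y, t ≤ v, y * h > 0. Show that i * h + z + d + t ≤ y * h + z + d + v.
i divides y, therefore i * h divides y * h. y * h > 0, so i * h ≤ y * h. Then i * h + z ≤ y * h + z. Then i * h + z + d ≤ y * h + z + d. Since t ≤ v, i * h + z + d + t ≤ y * h + z + d + v.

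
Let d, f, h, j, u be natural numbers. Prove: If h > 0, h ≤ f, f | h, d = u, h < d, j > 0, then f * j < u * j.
f | h and h > 0, therefore f ≤ h. h ≤ f, so h = f. d = u and h < d, hence h < u. Since h = f, f < u. Since j > 0, f * j < u * j.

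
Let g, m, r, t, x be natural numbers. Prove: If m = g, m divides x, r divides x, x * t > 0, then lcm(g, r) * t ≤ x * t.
m = g and m divides x, thus g divides x. Since r divides x, lcm(g, r) divides x. Then lcm(g, r) * t divides x * t. Since x * t > 0, lcm(g, r) * t ≤ x * t.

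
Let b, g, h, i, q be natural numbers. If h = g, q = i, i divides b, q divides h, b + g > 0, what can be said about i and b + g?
i ≤ b + g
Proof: From q = i and q divides h, i divides h. h = g, so i divides g. i divides b, so i divides b + g. Since b + g > 0, i ≤ b + g.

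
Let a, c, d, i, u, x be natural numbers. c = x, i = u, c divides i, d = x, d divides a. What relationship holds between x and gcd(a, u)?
x divides gcd(a, u)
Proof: d = x and d divides a, so x divides a. Since c = x and c divides i, x divides i. Since i = u, x divides u. Since x divides a, x divides gcd(a, u).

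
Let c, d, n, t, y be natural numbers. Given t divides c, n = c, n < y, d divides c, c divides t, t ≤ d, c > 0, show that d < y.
t divides c and c divides t, hence t = c. t ≤ d, so c ≤ d. Since d divides c and c > 0, d ≤ c. Since c ≤ d, c = d. Since n = c, n = d. n < y, so d < y.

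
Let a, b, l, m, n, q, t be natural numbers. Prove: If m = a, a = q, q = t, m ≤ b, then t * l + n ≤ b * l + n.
m = a and a = q, so m = q. Since q = t, m = t. m ≤ b, so t ≤ b. Then t * l ≤ b * l. Then t * l + n ≤ b * l + n.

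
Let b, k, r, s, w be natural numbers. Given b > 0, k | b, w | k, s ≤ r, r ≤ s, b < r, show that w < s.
Since r ≤ s and s ≤ r, r = s. w | k and k | b, hence w | b. Since b > 0, w ≤ b. Since b < r, w < r. r = s, so w < s.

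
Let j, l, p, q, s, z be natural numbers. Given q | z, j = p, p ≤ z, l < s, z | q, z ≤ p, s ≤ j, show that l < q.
From p ≤ z and z ≤ p, p = z. j = p, so j = z. Since z | q and q | z, z = q. Since j = z, j = q. s ≤ j, so s ≤ q. Since l < s, l < q.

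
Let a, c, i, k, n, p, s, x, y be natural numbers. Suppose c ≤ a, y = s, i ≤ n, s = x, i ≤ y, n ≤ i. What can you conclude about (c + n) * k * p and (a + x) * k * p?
(c + n) * k * p ≤ (a + x) * k * p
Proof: Since y = s and s = x, y = x. From i ≤ n and n ≤ i, i = n. Because i ≤ y, n ≤ y. y = x, so n ≤ x. c ≤ a, so c + n ≤ a + x. Then (c + n) * k ≤ (a + x) * k. Then (c + n) * k * p ≤ (a + x) * k * p.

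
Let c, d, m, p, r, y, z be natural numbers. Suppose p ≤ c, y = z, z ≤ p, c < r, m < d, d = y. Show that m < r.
Since d = y and y = z, d = z. Since m < d, m < z. Since z ≤ p, m < p. p ≤ c and c < r, therefore p < r. Since m < p, m < r.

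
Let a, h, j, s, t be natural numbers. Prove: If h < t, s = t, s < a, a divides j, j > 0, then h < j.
s = t and s < a, hence t < a. a divides j and j > 0, therefore a ≤ j. t < a, so t < j. Since h < t, h < j.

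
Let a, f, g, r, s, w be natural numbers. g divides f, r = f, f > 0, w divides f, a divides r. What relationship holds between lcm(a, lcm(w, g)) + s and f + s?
lcm(a, lcm(w, g)) + s ≤ f + s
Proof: r = f and a divides r, therefore a divides f. w divides f and g divides f, so lcm(w, g) divides f. a divides f, so lcm(a, lcm(w, g)) divides f. Since f > 0, lcm(a, lcm(w, g)) ≤ f. Then lcm(a, lcm(w, g)) + s ≤ f + s.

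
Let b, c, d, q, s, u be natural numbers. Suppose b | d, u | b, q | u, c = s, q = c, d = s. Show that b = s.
Because d = s and b | d, b | s. q = c and q | u, so c | u. From u | b, c | b. Because c = s, s | b. Since b | s, b = s.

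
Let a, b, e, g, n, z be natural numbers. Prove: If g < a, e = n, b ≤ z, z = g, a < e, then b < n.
z = g and b ≤ z, so b ≤ g. From e = n and a < e, a < n. g < a, so g < n. Since b ≤ g, b < n.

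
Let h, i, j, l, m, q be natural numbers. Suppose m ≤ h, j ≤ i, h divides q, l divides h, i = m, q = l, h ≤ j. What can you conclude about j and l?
j = l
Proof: From i = m and j ≤ i, j ≤ m. Because m ≤ h, j ≤ h. h ≤ j, so j = h. Because q = l and h divides q, h divides l. l divides h, so h = l. Since j = h, j = l.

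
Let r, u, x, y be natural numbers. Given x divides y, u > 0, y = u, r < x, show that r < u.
y = u and x divides y, thus x divides u. u > 0, so x ≤ u. r < x, so r < u.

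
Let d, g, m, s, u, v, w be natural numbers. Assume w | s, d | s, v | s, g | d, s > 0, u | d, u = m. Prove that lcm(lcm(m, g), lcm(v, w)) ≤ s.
u = m and u | d, hence m | d. Since g | d, lcm(m, g) | d. d | s, so lcm(m, g) | s. v | s and w | s, so lcm(v, w) | s. Since lcm(m, g) | s, lcm(lcm(m, g), lcm(v, w)) | s. s > 0, so lcm(lcm(m, g), lcm(v, w)) ≤ s.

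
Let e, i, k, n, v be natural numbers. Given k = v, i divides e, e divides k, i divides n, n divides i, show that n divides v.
From i divides n and n divides i, i = n. Since i divides e, n divides e. k = v and e divides k, hence e divides v. n divides e, so n divides v.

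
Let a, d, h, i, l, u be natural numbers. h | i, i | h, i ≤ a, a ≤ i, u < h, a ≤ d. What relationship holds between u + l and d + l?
u + l < d + l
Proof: h | i and i | h, therefore h = i. From i ≤ a and a ≤ i, i = a. Because h = i, h = a. Because u < h, u < a. Since a ≤ d, u < d. Then u + l < d + l.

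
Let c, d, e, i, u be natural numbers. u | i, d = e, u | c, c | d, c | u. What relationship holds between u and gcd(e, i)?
u | gcd(e, i)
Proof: Since c | u and u | c, c = u. d = e and c | d, thus c | e. Since c = u, u | e. From u | i, u | gcd(e, i).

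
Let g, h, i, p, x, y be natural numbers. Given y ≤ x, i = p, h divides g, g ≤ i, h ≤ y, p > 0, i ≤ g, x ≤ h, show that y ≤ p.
y ≤ x and x ≤ h, so y ≤ h. h ≤ y, so h = y. g ≤ i and i ≤ g, thus g = i. i = p, so g = p. Since h divides g, h divides p. Since p > 0, h ≤ p. Since h = y, y ≤ p.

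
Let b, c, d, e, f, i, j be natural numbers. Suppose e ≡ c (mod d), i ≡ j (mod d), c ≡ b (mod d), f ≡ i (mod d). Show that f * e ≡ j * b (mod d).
Because f ≡ i (mod d) and i ≡ j (mod d), f ≡ j (mod d). e ≡ c (mod d) and c ≡ b (mod d), hence e ≡ b (mod d). Since f ≡ j (mod d), by multiplying congruences, f * e ≡ j * b (mod d).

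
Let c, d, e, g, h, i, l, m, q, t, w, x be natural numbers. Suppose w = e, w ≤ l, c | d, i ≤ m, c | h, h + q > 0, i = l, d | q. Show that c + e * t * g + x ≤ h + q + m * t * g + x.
From c | d and d | q, c | q. c | h, so c | h + q. From h + q > 0, c ≤ h + q. Because w = e and w ≤ l, e ≤ l. i = l and i ≤ m, therefore l ≤ m. Since e ≤ l, e ≤ m. Then e * t ≤ m * t. Then e * t * g ≤ m * t * g. Then e * t * g + x ≤ m * t * g + x. c ≤ h + q, so c + e * t * g + x ≤ h + q + m * t * g + x.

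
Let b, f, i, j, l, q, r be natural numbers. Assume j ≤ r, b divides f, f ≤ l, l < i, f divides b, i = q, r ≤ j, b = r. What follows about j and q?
j < q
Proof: f divides b and b divides f, hence f = b. b = r, so f = r. r ≤ j and j ≤ r, so r = j. Since f = r, f = j. Since f ≤ l and l < i, f < i. Since f = j, j < i. i = q, so j < q.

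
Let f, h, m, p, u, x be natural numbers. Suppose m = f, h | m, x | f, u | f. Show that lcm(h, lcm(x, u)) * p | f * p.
m = f and h | m, therefore h | f. x | f and u | f, hence lcm(x, u) | f. h | f, so lcm(h, lcm(x, u)) | f. Then lcm(h, lcm(x, u)) * p | f * p.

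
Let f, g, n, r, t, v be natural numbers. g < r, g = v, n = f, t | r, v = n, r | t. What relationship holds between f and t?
f < t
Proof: r | t and t | r, thus r = t. Since v = n and n = f, v = f. Because g = v and g < r, v < r. v = f, so f < r. Since r = t, f < t.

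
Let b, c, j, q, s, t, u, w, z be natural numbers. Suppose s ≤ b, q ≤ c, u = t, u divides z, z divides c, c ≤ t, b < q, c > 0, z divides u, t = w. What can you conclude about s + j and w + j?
s + j < w + j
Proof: z divides u and u divides z, hence z = u. u = t, so z = t. z divides c, so t divides c. Since c > 0, t ≤ c. Since c ≤ t, c = t. b < q and q ≤ c, therefore b < c. c = t, so b < t. Since s ≤ b, s < t. Since t = w, s < w. Then s + j < w + j.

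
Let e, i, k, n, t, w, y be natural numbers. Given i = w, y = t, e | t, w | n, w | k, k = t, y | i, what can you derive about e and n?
e | n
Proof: k = t and w | k, hence w | t. Since y = t and y | i, t | i. From i = w, t | w. w | t, so w = t. Since w | n, t | n. Since e | t, e | n.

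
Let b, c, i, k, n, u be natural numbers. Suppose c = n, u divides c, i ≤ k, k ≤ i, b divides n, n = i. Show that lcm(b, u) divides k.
i ≤ k and k ≤ i, thus i = k. Since n = i, n = k. Because c = n and u divides c, u divides n. b divides n, so lcm(b, u) divides n. From n = k, lcm(b, u) divides k.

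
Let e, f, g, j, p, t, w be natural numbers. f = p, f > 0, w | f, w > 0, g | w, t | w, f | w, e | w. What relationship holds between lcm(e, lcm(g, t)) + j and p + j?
lcm(e, lcm(g, t)) + j ≤ p + j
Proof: w | f and f > 0, thus w ≤ f. Because f | w and w > 0, f ≤ w. w ≤ f, so w = f. f = p, so w = p. g | w and t | w, therefore lcm(g, t) | w. Since e | w, lcm(e, lcm(g, t)) | w. w > 0, so lcm(e, lcm(g, t)) ≤ w. w = p, so lcm(e, lcm(g, t)) ≤ p. Then lcm(e, lcm(g, t)) + j ≤ p + j.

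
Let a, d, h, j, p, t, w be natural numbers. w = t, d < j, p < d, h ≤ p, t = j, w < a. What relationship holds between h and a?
h < a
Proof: p < d and d < j, therefore p < j. w = t and t = j, therefore w = j. Since w < a, j < a. Since p < j, p < a. From h ≤ p, h < a.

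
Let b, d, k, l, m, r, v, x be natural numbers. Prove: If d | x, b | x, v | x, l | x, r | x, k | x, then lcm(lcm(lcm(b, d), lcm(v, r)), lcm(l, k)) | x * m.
b | x and d | x, thus lcm(b, d) | x. From v | x and r | x, lcm(v, r) | x. Since lcm(b, d) | x, lcm(lcm(b, d), lcm(v, r)) | x. l | x and k | x, thus lcm(l, k) | x. Since lcm(lcm(b, d), lcm(v, r)) | x, lcm(lcm(lcm(b, d), lcm(v, r)), lcm(l, k)) | x. Then lcm(lcm(lcm(b, d), lcm(v, r)), lcm(l, k)) | x * m.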